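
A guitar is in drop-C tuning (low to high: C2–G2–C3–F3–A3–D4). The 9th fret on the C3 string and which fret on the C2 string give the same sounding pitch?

C3 at fret 9 is C3 + 9 semitones = A3.
The open C2 string is 12 semitones below the open C3, so the same pitch on the C2 string lies at fret 9 + 12 = 21.

21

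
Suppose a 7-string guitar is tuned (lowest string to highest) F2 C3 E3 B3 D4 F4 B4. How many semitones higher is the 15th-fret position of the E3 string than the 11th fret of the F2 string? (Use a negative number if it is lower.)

E3 at fret 15 → G4 (MIDI 67); F2 at fret 11 → E3 (MIDI 52).
67 − 52 = 15, so the two pitches are 15 semitones apart.

15 semitones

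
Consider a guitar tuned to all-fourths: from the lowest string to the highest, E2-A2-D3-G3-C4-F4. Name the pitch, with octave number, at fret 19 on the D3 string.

The open D3 string plus 19 semitones: D–D#–E–F–…–G–G#–A.
The walk passes from B into C once, so the octave number goes from 3 to 4.

A4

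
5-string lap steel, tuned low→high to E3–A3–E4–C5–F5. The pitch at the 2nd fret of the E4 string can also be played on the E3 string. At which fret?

E4 at fret 2 is E4 + 2 semitones = Gb4.
The open E3 string is 12 semitones below the open E4, so the same pitch on the E3 string lies at fret 2 + 12 = 14.

14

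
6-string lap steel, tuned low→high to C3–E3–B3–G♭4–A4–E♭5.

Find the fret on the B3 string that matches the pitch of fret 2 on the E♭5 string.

E♭5 at fret 2 is E♭5 + 2 semitones = F5.
The open B3 string is 16 semitones below the open E♭5, so the same pitch on the B3 string lies at fret 2 + 16 = 18.

18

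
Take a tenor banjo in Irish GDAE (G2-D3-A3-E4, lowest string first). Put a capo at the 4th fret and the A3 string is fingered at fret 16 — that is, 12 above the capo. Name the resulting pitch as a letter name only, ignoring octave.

The capo raises the open A3 by 4 semitones to C#4; fretting 12 more gives A3 + 4 + 12 = A3 + 16 semitones, landing on C#.

C#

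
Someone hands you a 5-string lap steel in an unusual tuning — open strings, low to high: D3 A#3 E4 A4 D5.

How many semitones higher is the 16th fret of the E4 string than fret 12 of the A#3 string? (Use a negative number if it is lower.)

10 semitones

E4 at fret 16 → G#5 (MIDI 80); A#3 at fret 12 → A#4 (MIDI 70).
80 − 70 = 10, so the two pitches are 10 semitones apart.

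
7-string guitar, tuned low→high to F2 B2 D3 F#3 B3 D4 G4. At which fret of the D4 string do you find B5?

21

B5 is 21 semitones above the open D4 (D–D#–E–F–…–A–A#–B), so it sits at fret 21.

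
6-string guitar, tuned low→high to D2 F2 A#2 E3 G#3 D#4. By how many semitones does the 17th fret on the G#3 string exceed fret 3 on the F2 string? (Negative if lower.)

G#3 at fret 17 → C#5 (MIDI 73); F2 at fret 3 → G#2 (MIDI 44).
73 − 44 = 29, so the two pitches are 29 semitones apart.

29 semitones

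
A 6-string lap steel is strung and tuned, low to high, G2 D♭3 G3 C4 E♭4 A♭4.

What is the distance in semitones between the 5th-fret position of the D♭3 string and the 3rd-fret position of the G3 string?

4 semitones

D♭3 at fret 5 → G♭3 (MIDI 54); G3 at fret 3 → B♭3 (MIDI 58).
54 − 58 = -4, so the two pitches are 4 semitones apart, with B♭3 the higher.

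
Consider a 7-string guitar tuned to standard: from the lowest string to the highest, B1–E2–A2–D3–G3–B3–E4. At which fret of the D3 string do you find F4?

F4 is 15 semitones above the open D3 (D–D#–E–F–…–D#–E–F), so it sits at fret 15.

15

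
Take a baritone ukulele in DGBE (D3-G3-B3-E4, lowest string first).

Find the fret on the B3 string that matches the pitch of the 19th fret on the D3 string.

D3 at fret 19 is D3 + 19 semitones = A4.
The open B3 string is 9 semitones above the open D3, so the same pitch on the B3 string lies at fret 19 − 9 = 10.

10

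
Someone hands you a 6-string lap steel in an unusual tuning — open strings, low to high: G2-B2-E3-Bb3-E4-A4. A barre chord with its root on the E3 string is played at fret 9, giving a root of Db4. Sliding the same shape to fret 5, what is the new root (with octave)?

Moving from fret 9 to fret 5 shifts the root by -4 semitones.
Db4 down 4 semitones is A3.

A3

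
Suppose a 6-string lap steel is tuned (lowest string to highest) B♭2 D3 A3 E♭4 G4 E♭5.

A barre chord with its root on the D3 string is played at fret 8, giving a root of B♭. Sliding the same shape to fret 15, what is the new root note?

Moving from fret 8 to fret 15 shifts the root by 7 semitones.
B♭ up 7 semitones is F.

F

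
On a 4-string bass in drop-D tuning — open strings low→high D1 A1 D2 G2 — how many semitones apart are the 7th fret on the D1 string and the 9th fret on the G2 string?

D1 at fret 7 → A1 (MIDI 33); G2 at fret 9 → E3 (MIDI 52).
33 − 52 = -19, so the two pitches are 19 semitones apart, with E3 the higher.

19 semitones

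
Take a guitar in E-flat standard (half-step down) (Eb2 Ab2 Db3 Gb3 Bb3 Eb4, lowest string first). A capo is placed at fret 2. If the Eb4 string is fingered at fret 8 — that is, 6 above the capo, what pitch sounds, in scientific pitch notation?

The capo raises the open Eb4 by 2 semitones to F4; fretting 6 more gives Eb4 + 2 + 6 = Eb4 + 8 semitones = B4.

B4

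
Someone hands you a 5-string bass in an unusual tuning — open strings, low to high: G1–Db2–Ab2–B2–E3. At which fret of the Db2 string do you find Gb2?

Gb2 is 5 semitones above the open Db2 (Db–D–Eb–E–F–Gb), so it sits at fret 5.

5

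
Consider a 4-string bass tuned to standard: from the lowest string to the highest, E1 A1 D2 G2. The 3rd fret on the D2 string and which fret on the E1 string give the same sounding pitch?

Fret 3 on D2 is MIDI 38 + 3 = 41 (F2). On the E1 string (open MIDI 28), that pitch is 41 − 28 = fret 13.

13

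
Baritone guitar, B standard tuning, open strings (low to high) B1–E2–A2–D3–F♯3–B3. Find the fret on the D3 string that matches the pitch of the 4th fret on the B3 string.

Fret 4 on B3 is MIDI 59 + 4 = 63 (D♯4). On the D3 string (open MIDI 50), that pitch is 63 − 50 = fret 13.

13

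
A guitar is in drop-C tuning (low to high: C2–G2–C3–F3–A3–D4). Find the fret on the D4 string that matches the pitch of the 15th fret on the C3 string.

1

C3 at fret 15 is C3 + 15 semitones = D♯4.
The open D4 string is 14 semitones above the open C3, so the same pitch on the D4 string lies at fret 15 − 14 = 1.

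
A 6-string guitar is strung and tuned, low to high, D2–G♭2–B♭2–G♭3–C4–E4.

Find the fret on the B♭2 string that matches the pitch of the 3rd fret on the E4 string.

Fret 3 on E4 is MIDI 64 + 3 = 67 (G4). On the B♭2 string (open MIDI 46), that pitch is 67 − 46 = fret 21.

21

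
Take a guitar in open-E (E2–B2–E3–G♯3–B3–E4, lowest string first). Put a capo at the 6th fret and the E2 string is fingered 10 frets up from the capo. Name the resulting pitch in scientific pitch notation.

G♯3

The capo raises the open E2 by 6 semitones to A♯2; fretting 10 more gives E2 + 6 + 10 = E2 + 16 semitones = G♯3.
(Also written A♭.)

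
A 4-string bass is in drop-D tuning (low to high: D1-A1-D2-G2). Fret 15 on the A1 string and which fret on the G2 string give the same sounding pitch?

Fret 15 on A1 is MIDI 33 + 15 = 48 (C3). On the G2 string (open MIDI 43), that pitch is 48 − 43 = fret 5.

5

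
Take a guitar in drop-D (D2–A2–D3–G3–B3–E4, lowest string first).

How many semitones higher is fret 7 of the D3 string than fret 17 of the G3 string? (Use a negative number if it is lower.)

-15 semitones

D3 at fret 7 → A3 (MIDI 57); G3 at fret 17 → C5 (MIDI 72).
57 − 72 = -15, so the two pitches are 15 semitones apart.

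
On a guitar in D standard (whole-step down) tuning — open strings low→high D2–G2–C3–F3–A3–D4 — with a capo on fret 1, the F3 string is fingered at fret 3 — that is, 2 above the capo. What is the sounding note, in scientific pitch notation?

G#3

The capo raises the open F3 by 1 semitone to F#3; fretting 2 more gives F3 + 1 + 2 = F3 + 3 semitones = G#3.
(Also written Ab.)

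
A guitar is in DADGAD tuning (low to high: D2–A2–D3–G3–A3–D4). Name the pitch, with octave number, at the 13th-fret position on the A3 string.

Each fret is one semitone, so A3 + 13 = A#4.

A#4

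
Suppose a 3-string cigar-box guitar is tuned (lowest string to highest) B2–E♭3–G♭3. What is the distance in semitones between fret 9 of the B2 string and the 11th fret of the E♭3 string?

B2 at fret 9 → A♭3 (MIDI 56); E♭3 at fret 11 → D4 (MIDI 62).
56 − 62 = -6, so the two pitches are 6 semitones apart, with D4 the higher.

6 semitones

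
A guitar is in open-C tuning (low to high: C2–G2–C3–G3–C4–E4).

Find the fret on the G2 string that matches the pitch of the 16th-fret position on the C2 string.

9

Fret 16 on C2 is MIDI 36 + 16 = 52 (E3). On the G2 string (open MIDI 43), that pitch is 52 − 43 = fret 9.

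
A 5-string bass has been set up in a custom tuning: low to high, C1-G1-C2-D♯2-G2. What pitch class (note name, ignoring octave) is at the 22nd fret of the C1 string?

The open C1 string plus 22 semitones: C–C#–D–D#–…–G#–A–A#.

A♯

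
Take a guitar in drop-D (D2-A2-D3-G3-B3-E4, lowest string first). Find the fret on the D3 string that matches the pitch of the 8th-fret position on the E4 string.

Fret 8 on E4 is MIDI 64 + 8 = 72 (C5). On the D3 string (open MIDI 50), that pitch is 72 − 50 = fret 22.

22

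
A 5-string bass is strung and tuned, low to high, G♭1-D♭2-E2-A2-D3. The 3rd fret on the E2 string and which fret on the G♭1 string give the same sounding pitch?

Fret 3 on E2 is MIDI 40 + 3 = 43 (G2). On the G♭1 string (open MIDI 30), that pitch is 43 − 30 = fret 13.

13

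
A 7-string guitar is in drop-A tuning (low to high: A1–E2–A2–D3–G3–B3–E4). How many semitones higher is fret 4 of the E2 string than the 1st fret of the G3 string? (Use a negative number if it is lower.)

-12 semitones

E2 at fret 4 → G#2 (MIDI 44); G3 at fret 1 → G#3 (MIDI 56).
44 − 56 = -12, so the two pitches are 12 semitones apart.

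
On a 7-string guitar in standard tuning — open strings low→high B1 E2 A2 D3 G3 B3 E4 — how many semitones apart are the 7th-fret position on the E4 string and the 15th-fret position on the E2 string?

16 semitones

E4 at fret 7 → B4 (MIDI 71); E2 at fret 15 → G3 (MIDI 55).
71 − 55 = 16, so the two pitches are 16 semitones apart, with B4 the higher.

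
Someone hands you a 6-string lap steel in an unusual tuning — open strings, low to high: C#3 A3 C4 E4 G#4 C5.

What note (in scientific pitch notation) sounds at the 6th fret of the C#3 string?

G3

Each fret is one semitone, so C#3 + 6 = G3.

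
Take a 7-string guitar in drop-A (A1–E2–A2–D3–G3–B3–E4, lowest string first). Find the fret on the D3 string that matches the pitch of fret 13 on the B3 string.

B3 at fret 13 is B3 + 13 semitones = C5.
The open D3 string is 9 semitones below the open B3, so the same pitch on the D3 string lies at fret 13 + 9 = 22.

22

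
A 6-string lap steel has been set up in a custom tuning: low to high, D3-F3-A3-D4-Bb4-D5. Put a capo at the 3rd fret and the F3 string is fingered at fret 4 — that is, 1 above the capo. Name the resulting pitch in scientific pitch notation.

A3

The capo raises the open F3 by 3 semitones to Ab3; fretting 1 more gives F3 + 3 + 1 = F3 + 4 semitones = A3.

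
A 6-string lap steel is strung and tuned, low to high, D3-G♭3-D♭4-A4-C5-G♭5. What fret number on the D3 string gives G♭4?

16

G♭4 is 16 semitones above the open D3 (D–Eb–E–F–…–E–F–Gb), so it sits at fret 16.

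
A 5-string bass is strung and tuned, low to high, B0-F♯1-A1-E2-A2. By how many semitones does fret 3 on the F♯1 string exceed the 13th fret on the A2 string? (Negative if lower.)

F♯1 at fret 3 → A1 (MIDI 33); A2 at fret 13 → A♯3 (MIDI 58).
33 − 58 = -25, so the two pitches are 25 semitones apart.

-25 semitones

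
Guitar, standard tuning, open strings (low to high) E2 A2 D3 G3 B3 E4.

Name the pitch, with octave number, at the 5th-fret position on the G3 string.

C4

G3 is MIDI 55. Adding 5 gives 60, which is C4.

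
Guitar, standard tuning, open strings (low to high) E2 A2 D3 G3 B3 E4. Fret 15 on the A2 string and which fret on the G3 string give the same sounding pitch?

A2 at fret 15 is A2 + 15 semitones = C4.
The open G3 string is 10 semitones above the open A2, so the same pitch on the G3 string lies at fret 15 − 10 = 5.

5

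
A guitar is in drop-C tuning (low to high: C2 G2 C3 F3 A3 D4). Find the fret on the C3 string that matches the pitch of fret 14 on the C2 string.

2

C2 at fret 14 is C2 + 14 semitones = D3.
The open C3 string is 12 semitones above the open C2, so the same pitch on the C3 string lies at fret 14 − 12 = 2.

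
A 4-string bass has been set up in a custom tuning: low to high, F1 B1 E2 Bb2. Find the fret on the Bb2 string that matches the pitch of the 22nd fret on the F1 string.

Fret 22 on F1 is MIDI 29 + 22 = 51 (Eb3). On the Bb2 string (open MIDI 46), that pitch is 51 − 46 = fret 5.

5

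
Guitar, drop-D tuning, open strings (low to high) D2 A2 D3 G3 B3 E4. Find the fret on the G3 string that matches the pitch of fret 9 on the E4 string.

Fret 9 on E4 is MIDI 64 + 9 = 73 (C♯5). On the G3 string (open MIDI 55), that pitch is 73 − 55 = fret 18.

18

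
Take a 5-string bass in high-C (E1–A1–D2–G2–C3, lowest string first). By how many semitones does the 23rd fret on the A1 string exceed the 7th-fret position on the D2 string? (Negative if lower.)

11 semitones

A1 at fret 23 → G#3 (MIDI 56); D2 at fret 7 → A2 (MIDI 45).
56 − 45 = 11, so the two pitches are 11 semitones apart.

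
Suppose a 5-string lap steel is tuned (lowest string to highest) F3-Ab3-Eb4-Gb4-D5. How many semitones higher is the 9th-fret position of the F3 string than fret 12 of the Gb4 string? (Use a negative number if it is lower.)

F3 at fret 9 → D4 (MIDI 62); Gb4 at fret 12 → Gb5 (MIDI 78).
62 − 78 = -16, so the two pitches are 16 semitones apart.

-16 semitones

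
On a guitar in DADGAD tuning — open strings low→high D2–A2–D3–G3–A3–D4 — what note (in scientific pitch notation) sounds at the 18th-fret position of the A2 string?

D♯4

A2 is MIDI 45. Adding 18 gives 63, which is D♯4.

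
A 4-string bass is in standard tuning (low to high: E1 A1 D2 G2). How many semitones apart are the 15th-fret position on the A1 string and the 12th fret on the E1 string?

8 semitones

A1 at fret 15 → C3 (MIDI 48); E1 at fret 12 → E2 (MIDI 40).
48 − 40 = 8, so the two pitches are 8 semitones apart, with C3 the higher.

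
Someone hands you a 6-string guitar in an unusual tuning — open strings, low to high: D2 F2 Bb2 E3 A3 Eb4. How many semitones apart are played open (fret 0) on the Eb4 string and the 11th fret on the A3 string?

Eb4 at fret 0 → Eb4 (MIDI 63); A3 at fret 11 → Ab4 (MIDI 68).
63 − 68 = -5, so the two pitches are 5 semitones apart, with Ab4 the higher.

5 semitones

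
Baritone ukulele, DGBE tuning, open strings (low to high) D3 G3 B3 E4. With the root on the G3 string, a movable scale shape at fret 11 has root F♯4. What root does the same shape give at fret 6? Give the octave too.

C♯4

Moving from fret 11 to fret 6 shifts the root by -5 semitones.
F♯4 down 5 semitones is C♯4.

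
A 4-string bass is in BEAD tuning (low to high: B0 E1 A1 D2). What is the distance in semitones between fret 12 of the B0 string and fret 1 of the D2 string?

4 semitones

B0 at fret 12 → B1 (MIDI 35); D2 at fret 1 → D#2 (MIDI 39).
35 − 39 = -4, so the two pitches are 4 semitones apart, with D#2 the higher.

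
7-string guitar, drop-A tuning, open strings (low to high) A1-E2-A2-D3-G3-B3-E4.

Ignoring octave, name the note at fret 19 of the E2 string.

B

E2 is MIDI 40. Adding 19 gives 59; 59 mod 12 = 11, i.e. B.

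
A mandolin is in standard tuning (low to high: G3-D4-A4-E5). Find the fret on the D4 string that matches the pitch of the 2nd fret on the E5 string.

16

Fret 2 on E5 is MIDI 76 + 2 = 78 (F#5). On the D4 string (open MIDI 62), that pitch is 78 − 62 = fret 16.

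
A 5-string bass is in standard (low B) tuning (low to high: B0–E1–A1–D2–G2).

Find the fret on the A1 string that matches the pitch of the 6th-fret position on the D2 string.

D2 at fret 6 is D2 + 6 semitones = G♯2.
The open A1 string is 5 semitones below the open D2, so the same pitch on the A1 string lies at fret 6 + 5 = 11.

11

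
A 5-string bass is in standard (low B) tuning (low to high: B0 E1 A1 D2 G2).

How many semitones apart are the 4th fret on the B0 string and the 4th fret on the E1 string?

5 semitones

B0 at fret 4 → D#1 (MIDI 27); E1 at fret 4 → G#1 (MIDI 32).
27 − 32 = -5, so the two pitches are 5 semitones apart, with G#1 the higher.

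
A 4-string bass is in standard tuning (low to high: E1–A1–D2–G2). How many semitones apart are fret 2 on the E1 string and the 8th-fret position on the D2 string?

E1 at fret 2 → F#1 (MIDI 30); D2 at fret 8 → A#2 (MIDI 46).
30 − 46 = -16, so the two pitches are 16 semitones apart, with A#2 the higher.

16 semitones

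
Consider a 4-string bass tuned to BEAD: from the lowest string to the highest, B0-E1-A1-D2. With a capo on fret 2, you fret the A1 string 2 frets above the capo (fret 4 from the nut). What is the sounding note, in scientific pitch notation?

The capo raises the open A1 by 2 semitones to B1; fretting 2 more gives A1 + 2 + 2 = A1 + 4 semitones = C#2.
(Also written Db.)

C#2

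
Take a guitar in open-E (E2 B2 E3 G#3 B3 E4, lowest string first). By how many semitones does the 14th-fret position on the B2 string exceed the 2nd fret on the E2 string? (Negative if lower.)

B2 at fret 14 → C#4 (MIDI 61); E2 at fret 2 → F#2 (MIDI 42).
61 − 42 = 19, so the two pitches are 19 semitones apart.

19 semitones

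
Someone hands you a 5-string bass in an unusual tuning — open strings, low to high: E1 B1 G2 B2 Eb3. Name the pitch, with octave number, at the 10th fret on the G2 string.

F3

The open G2 string plus 10 semitones: G–Ab–A–Bb–…–Eb–E–F.
The walk passes from B into C once, so the octave number goes from 2 to 3.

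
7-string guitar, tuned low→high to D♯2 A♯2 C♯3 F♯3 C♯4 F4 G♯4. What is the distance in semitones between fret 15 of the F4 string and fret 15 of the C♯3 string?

F4 at fret 15 → G♯5 (MIDI 80); C♯3 at fret 15 → E4 (MIDI 64).
80 − 64 = 16, so the two pitches are 16 semitones apart, with G♯5 the higher.

16 semitones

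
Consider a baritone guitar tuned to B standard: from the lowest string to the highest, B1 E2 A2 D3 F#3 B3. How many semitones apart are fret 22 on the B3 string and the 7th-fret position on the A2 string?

B3 at fret 22 → A5 (MIDI 81); A2 at fret 7 → E3 (MIDI 52).
81 − 52 = 29, so the two pitches are 29 semitones apart, with A5 the higher.

29 semitones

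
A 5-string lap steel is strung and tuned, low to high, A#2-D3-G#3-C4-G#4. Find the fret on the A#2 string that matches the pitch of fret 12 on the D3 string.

D3 at fret 12 is D3 + 12 semitones = D4.
The open A#2 string is 4 semitones below the open D3, so the same pitch on the A#2 string lies at fret 12 + 4 = 16.

16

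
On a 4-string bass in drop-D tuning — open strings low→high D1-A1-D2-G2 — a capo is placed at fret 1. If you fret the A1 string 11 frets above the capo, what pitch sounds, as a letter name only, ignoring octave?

A

The capo raises the open A1 by 1 semitone to A♯1; fretting 11 more gives A1 + 1 + 11 = A1 + 12 semitones, landing on A.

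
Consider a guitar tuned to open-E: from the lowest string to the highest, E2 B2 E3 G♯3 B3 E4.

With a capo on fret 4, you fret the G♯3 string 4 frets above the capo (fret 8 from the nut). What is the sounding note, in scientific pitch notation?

The capo raises the open G♯3 by 4 semitones to C4; fretting 4 more gives G♯3 + 4 + 4 = G♯3 + 8 semitones = E4.

E4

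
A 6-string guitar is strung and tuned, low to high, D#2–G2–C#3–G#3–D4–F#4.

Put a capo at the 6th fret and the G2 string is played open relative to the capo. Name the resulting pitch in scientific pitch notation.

C#3

The capo raises the open G2 by 6 semitones to C#3; fretting 0 more gives G2 + 6 + 0 = G2 + 6 semitones = C#3.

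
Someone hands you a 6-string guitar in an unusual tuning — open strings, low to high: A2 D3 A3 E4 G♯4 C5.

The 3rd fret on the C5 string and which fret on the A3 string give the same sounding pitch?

Fret 3 on C5 is MIDI 72 + 3 = 75 (D♯5). On the A3 string (open MIDI 57), that pitch is 75 − 57 = fret 18.

18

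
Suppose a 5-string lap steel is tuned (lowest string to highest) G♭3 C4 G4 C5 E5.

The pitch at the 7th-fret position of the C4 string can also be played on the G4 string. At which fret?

0

C4 at fret 7 is C4 + 7 semitones = G4.
The open G4 string is 7 semitones above the open C4, so the same pitch on the G4 string lies at fret 7 − 7 = 0.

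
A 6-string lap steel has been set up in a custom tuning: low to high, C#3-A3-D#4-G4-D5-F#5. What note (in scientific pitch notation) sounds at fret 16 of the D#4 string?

The open D#4 string plus 16 semitones: D#–E–F–F#–…–F–F#–G.
The walk passes from B into C once, so the octave number goes from 4 to 5.

G5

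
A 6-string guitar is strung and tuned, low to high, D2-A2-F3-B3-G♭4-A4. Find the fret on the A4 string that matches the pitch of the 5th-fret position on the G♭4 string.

Fret 5 on G♭4 is MIDI 66 + 5 = 71 (B4). On the A4 string (open MIDI 69), that pitch is 71 − 69 = fret 2.

2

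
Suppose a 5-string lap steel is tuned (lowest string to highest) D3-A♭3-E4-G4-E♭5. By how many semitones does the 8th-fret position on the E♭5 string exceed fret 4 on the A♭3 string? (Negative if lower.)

23 semitones

E♭5 at fret 8 → B5 (MIDI 83); A♭3 at fret 4 → C4 (MIDI 60).
83 − 60 = 23, so the two pitches are 23 semitones apart.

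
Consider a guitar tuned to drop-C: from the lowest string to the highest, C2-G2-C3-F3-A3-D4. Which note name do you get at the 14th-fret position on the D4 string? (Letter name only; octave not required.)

Each fret is one semitone, so D4 + 14 = E.

E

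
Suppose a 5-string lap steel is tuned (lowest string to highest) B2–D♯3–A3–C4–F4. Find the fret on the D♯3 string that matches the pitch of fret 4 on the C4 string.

13

C4 at fret 4 is C4 + 4 semitones = E4.
The open D♯3 string is 9 semitones below the open C4, so the same pitch on the D♯3 string lies at fret 4 + 9 = 13.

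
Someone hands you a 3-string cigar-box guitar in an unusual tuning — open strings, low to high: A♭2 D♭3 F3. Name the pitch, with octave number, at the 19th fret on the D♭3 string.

Each fret is one semitone, so D♭3 + 19 = A♭4.
(Equivalently spelled G♯4.)

A♭4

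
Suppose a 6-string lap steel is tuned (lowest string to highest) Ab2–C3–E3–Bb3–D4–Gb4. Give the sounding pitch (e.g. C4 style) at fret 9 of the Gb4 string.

Eb5

Gb4 is MIDI 66. Adding 9 gives 75, which is Eb5.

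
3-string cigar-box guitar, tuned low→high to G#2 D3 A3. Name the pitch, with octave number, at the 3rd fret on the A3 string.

C4

The open A3 string plus 3 semitones: A–A#–B–C.
The walk passes from B into C once, so the octave number goes from 3 to 4.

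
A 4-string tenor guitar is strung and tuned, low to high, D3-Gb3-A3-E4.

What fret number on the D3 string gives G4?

G4 is 17 semitones above the open D3 (D–Eb–E–F–…–F–Gb–G), so it sits at fret 17.

17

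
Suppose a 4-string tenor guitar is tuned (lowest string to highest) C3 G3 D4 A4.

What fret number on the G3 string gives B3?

4

B3 is 4 semitones above the open G3 (G–G#–A–A#–B), so it sits at fret 4.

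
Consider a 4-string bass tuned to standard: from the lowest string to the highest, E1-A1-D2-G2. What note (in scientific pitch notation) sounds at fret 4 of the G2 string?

G2 is MIDI 43. Adding 4 gives 47, which is B2.

B2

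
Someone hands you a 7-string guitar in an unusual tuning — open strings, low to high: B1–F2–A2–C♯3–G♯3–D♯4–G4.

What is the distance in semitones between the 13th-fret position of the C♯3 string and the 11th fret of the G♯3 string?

5 semitones

C♯3 at fret 13 → D4 (MIDI 62); G♯3 at fret 11 → G4 (MIDI 67).
62 − 67 = -5, so the two pitches are 5 semitones apart, with G4 the higher.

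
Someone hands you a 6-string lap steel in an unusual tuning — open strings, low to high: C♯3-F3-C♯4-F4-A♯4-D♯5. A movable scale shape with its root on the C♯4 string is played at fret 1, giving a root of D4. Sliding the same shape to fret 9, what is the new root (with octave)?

A♯4

Moving from fret 1 to fret 9 shifts the root by 8 semitones.
D4 up 8 semitones is A♯4.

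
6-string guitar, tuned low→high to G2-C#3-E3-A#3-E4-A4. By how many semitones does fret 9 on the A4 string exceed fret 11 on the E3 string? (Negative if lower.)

A4 at fret 9 → F#5 (MIDI 78); E3 at fret 11 → D#4 (MIDI 63).
78 − 63 = 15, so the two pitches are 15 semitones apart.

15 semitones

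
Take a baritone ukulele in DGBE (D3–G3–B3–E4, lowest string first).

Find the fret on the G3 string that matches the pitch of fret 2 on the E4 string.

E4 at fret 2 is E4 + 2 semitones = F♯4.
The open G3 string is 9 semitones below the open E4, so the same pitch on the G3 string lies at fret 2 + 9 = 11.

11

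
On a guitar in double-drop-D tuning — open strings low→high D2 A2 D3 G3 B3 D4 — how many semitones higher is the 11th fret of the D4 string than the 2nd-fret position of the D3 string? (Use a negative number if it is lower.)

D4 at fret 11 → C#5 (MIDI 73); D3 at fret 2 → E3 (MIDI 52).
73 − 52 = 21, so the two pitches are 21 semitones apart.

21 semitones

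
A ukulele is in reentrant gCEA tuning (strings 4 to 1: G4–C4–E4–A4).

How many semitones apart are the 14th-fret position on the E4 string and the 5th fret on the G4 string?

E4 at fret 14 → F#5 (MIDI 78); G4 at fret 5 → C5 (MIDI 72).
78 − 72 = 6, so the two pitches are 6 semitones apart, with F#5 the higher.

6 semitones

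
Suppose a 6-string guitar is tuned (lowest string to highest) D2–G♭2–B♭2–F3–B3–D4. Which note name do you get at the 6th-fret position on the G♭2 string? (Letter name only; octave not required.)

G♭2 is MIDI 42. Adding 6 gives 48; 48 mod 12 = 0, i.e. C.

C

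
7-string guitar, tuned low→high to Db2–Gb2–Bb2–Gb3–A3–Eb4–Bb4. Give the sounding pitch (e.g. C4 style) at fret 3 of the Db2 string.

E2

The open Db2 string plus 3 semitones: Db–D–Eb–E.
No B→C boundary is crossed, so the octave stays at 2.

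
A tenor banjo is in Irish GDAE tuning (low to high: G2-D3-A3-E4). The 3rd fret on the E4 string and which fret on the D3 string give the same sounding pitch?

17

Fret 3 on E4 is MIDI 64 + 3 = 67 (G4). On the D3 string (open MIDI 50), that pitch is 67 − 50 = fret 17.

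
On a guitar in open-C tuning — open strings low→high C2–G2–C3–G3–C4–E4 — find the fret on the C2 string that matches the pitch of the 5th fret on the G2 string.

Fret 5 on G2 is MIDI 43 + 5 = 48 (C3). On the C2 string (open MIDI 36), that pitch is 48 − 36 = fret 12.

12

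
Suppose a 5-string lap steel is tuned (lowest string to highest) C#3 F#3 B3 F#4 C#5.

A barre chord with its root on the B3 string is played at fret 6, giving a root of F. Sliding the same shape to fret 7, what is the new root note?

Moving from fret 6 to fret 7 shifts the root by 1 semitone.
F up 1 semitone is F#.

F#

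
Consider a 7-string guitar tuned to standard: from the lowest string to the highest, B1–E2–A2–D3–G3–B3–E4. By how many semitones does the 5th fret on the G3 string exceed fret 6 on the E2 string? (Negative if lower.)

G3 at fret 5 → C4 (MIDI 60); E2 at fret 6 → A♯2 (MIDI 46).
60 − 46 = 14, so the two pitches are 14 semitones apart.

14 semitones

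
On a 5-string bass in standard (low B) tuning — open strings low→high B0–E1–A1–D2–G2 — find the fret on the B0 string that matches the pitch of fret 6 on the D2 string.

21

Fret 6 on D2 is MIDI 38 + 6 = 44 (G#2). On the B0 string (open MIDI 23), that pitch is 44 − 23 = fret 21.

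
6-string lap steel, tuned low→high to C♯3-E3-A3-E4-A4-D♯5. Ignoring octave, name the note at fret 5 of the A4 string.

D

Each fret is one semitone, so A4 + 5 = D.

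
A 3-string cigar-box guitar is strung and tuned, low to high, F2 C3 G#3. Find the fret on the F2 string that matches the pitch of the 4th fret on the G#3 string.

G#3 at fret 4 is G#3 + 4 semitones = C4.
The open F2 string is 15 semitones below the open G#3, so the same pitch on the F2 string lies at fret 4 + 15 = 19.

19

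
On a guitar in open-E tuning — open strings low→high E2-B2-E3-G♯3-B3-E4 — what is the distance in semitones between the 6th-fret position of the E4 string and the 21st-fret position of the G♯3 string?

7 semitones

E4 at fret 6 → A♯4 (MIDI 70); G♯3 at fret 21 → F5 (MIDI 77).
70 − 77 = -7, so the two pitches are 7 semitones apart, with F5 the higher.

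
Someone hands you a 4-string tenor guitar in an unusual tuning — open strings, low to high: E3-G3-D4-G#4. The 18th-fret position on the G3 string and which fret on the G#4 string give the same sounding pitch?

Fret 18 on G3 is MIDI 55 + 18 = 73 (C#5). On the G#4 string (open MIDI 68), that pitch is 73 − 68 = fret 5.

5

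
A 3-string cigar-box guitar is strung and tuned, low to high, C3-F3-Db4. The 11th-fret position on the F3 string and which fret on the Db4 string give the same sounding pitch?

3

Fret 11 on F3 is MIDI 53 + 11 = 64 (E4). On the Db4 string (open MIDI 61), that pitch is 64 − 61 = fret 3.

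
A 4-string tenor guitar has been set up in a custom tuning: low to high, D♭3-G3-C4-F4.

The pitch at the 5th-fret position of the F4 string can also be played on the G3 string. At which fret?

Fret 5 on F4 is MIDI 65 + 5 = 70 (B♭4). On the G3 string (open MIDI 55), that pitch is 70 − 55 = fret 15.

15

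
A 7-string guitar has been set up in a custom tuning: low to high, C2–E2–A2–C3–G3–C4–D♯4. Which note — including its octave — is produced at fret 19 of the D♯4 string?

A♯5

D♯4 is MIDI 63. Adding 19 gives 82, which is A♯5.
(Equivalently spelled B♭5.)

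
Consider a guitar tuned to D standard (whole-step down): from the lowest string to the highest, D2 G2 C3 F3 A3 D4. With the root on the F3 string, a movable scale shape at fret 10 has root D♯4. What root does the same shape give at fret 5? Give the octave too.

Moving from fret 10 to fret 5 shifts the root by -5 semitones.
D♯4 down 5 semitones is A♯3.

A♯3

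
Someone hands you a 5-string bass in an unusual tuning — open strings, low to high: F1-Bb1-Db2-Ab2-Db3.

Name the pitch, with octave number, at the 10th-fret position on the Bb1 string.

Bb1 is MIDI 34. Adding 10 gives 44, which is Ab2.
(Equivalently spelled G#2.)

Ab2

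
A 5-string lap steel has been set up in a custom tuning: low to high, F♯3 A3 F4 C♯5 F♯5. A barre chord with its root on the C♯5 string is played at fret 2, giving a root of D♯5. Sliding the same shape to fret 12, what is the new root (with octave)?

Moving from fret 2 to fret 12 shifts the root by 10 semitones.
D♯5 up 10 semitones is C♯6.

C♯6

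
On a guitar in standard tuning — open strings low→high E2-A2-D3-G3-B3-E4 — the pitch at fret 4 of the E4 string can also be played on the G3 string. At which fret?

13

E4 at fret 4 is E4 + 4 semitones = G#4.
The open G3 string is 9 semitones below the open E4, so the same pitch on the G3 string lies at fret 4 + 9 = 13.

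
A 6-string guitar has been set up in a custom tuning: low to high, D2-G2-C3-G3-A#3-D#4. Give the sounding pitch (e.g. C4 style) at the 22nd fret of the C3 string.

A#4

Each fret is one semitone, so C3 + 22 = A#4.
(Equivalently spelled Bb4.)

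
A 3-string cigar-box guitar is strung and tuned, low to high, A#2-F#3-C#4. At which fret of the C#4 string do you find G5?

18

G5 is 18 semitones above the open C#4 (C#–D–D#–E–…–F–F#–G), so it sits at fret 18.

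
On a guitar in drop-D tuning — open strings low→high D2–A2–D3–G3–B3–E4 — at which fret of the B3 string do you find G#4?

9

G#4 is 9 semitones above the open B3 (B–C–C#–D–D#–E–F–F#–G–G#), so it sits at fret 9.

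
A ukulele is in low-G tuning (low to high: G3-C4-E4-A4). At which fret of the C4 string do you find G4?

G4 is 7 semitones above the open C4 (C–C#–D–D#–E–F–F#–G), so it sits at fret 7.

7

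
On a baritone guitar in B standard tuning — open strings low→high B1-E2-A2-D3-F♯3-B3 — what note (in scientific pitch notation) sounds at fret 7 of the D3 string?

A3

Each fret is one semitone, so D3 + 7 = A3.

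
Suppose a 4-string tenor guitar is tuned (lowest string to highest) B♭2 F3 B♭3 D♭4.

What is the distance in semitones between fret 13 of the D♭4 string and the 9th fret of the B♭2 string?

19 semitones

D♭4 at fret 13 → D5 (MIDI 74); B♭2 at fret 9 → G3 (MIDI 55).
74 − 55 = 19, so the two pitches are 19 semitones apart, with D5 the higher.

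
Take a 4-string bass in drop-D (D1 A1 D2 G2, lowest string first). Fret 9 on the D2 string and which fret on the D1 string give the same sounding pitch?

21

Fret 9 on D2 is MIDI 38 + 9 = 47 (B2). On the D1 string (open MIDI 26), that pitch is 47 − 26 = fret 21.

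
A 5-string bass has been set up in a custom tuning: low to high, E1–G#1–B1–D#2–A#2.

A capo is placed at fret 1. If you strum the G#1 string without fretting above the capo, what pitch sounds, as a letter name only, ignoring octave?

A

The capo raises the open G#1 by 1 semitone to A1; fretting 0 more gives G#1 + 1 + 0 = G#1 + 1 semitone, landing on A.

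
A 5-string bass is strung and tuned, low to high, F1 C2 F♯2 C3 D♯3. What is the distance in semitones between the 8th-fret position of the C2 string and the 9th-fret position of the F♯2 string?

C2 at fret 8 → G♯2 (MIDI 44); F♯2 at fret 9 → D♯3 (MIDI 51).
44 − 51 = -7, so the two pitches are 7 semitones apart, with D♯3 the higher.

7 semitones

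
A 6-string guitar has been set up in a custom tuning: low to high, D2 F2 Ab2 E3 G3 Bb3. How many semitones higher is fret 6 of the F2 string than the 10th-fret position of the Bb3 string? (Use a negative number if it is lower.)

-21 semitones

F2 at fret 6 → B2 (MIDI 47); Bb3 at fret 10 → Ab4 (MIDI 68).
47 − 68 = -21, so the two pitches are 21 semitones apart.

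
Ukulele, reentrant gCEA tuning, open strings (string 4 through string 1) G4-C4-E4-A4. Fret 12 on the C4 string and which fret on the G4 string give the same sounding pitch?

Fret 12 on C4 is MIDI 60 + 12 = 72 (C5). On the G4 string (open MIDI 67), that pitch is 72 − 67 = fret 5.

5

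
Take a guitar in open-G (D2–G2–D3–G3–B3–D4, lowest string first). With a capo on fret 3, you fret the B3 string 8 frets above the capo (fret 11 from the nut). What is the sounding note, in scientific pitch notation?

A♯4

The capo raises the open B3 by 3 semitones to D4; fretting 8 more gives B3 + 3 + 8 = B3 + 11 semitones = A♯4.
(Also written B♭.)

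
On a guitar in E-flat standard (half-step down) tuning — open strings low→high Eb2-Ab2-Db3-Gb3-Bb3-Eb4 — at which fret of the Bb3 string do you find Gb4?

Gb4 is 8 semitones above the open Bb3 (Bb–B–C–Db–D–Eb–E–F–Gb), so it sits at fret 8.

8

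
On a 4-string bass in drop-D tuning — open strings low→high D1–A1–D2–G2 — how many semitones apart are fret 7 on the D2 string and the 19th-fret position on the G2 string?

17 semitones

D2 at fret 7 → A2 (MIDI 45); G2 at fret 19 → D4 (MIDI 62).
45 − 62 = -17, so the two pitches are 17 semitones apart, with D4 the higher.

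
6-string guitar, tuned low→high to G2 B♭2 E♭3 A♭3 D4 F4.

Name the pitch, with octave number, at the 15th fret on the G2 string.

The open G2 string plus 15 semitones: G–Ab–A–Bb–…–Ab–A–Bb.
The walk passes from B into C once, so the octave number goes from 2 to 3.

B♭3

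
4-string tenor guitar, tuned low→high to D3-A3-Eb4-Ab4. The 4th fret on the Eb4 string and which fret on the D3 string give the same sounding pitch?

17

Eb4 at fret 4 is Eb4 + 4 semitones = G4.
The open D3 string is 13 semitones below the open Eb4, so the same pitch on the D3 string lies at fret 4 + 13 = 17.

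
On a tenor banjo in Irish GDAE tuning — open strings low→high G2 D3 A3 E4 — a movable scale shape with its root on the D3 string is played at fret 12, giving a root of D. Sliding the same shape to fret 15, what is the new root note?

F

Moving from fret 12 to fret 15 shifts the root by 3 semitones.
D up 3 semitones is F.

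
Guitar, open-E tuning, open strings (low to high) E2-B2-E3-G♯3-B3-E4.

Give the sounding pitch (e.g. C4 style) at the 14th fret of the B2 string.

C♯4

Each fret is one semitone, so B2 + 14 = C♯4.
(Equivalently spelled D♭4.)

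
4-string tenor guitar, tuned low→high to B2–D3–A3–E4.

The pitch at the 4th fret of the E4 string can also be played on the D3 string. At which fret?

18

E4 at fret 4 is E4 + 4 semitones = Ab4.
The open D3 string is 14 semitones below the open E4, so the same pitch on the D3 string lies at fret 4 + 14 = 18.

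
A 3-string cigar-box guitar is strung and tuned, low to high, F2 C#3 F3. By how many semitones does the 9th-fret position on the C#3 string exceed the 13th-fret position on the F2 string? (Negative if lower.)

C#3 at fret 9 → A#3 (MIDI 58); F2 at fret 13 → F#3 (MIDI 54).
58 − 54 = 4, so the two pitches are 4 semitones apart.

4 semitones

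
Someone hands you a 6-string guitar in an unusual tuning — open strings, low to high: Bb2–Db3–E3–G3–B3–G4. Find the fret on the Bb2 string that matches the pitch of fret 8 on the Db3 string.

Db3 at fret 8 is Db3 + 8 semitones = A3.
The open Bb2 string is 3 semitones below the open Db3, so the same pitch on the Bb2 string lies at fret 8 + 3 = 11.

11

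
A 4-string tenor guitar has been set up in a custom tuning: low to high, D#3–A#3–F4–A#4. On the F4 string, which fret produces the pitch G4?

2

G4 is 2 semitones above the open F4 (F–F#–G), so it sits at fret 2.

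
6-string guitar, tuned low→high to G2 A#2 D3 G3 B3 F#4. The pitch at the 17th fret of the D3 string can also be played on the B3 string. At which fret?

Fret 17 on D3 is MIDI 50 + 17 = 67 (G4). On the B3 string (open MIDI 59), that pitch is 67 − 59 = fret 8.

8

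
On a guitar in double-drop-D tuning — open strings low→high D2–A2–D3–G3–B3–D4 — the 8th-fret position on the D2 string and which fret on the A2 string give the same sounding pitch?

1

Fret 8 on D2 is MIDI 38 + 8 = 46 (A♯2). On the A2 string (open MIDI 45), that pitch is 46 − 45 = fret 1.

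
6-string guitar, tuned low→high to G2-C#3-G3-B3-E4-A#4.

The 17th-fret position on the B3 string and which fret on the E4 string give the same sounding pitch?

Fret 17 on B3 is MIDI 59 + 17 = 76 (E5). On the E4 string (open MIDI 64), that pitch is 76 − 64 = fret 12.

12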